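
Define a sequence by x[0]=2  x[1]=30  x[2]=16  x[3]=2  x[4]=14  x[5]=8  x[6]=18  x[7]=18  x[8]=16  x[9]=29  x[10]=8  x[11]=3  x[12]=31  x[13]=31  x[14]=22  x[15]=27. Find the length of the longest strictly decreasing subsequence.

Negate each value so 'decreasing' becomes 'increasing', then run patience tails on the negated sequence:
-2 → extends → [-2]
-30 → replaces -2 → [-30]
-16 → extends → [-30, -16]
-2 → extends → [-30, -16, -2]
-14 → replaces -2 → [-30, -16, -14]
-8 → extends → [-30, -16, -14, -8]
-18 → replaces -16 → [-30, -18, -14, -8]
-18 → already a tail → [-30, -18, -14, -8]
-16 → replaces -14 → [-30, -18, -16, -8]
-29 → replaces -18 → [-30, -29, -16, -8]
-8 → already a tail → [-30, -29, -16, -8]
-3 → extends → [-30, -29, -16, -8, -3]
-31 → replaces -30 → [-31, -29, -16, -8, -3]
-31 → already a tail → [-31, -29, -16, -8, -3]
-22 → replaces -16 → [-31, -29, -22, -8, -3]
-27 → replaces -22 → [-31, -29, -27, -8, -3]
Five tails, so the longest strictly decreasing subsequence of the original has length 5.

5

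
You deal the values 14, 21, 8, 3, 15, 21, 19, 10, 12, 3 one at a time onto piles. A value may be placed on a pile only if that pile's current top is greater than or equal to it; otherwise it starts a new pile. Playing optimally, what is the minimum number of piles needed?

3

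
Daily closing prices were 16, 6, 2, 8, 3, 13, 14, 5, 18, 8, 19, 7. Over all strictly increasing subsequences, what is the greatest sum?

Let S[i] be the best sum of a strictly increasing subsequence ending at i:
i:      1  2  3  4  5  6  7  8  9 10 11 12
a[i]:  16  6  2  8  3 13 14  5 18  8 19  7
S:     16  6  2 14  5 27 41 10 59 18 78 17
Maximum is 78 (e.g. 6 + 8 + 13 + 14 + 18 + 19).

78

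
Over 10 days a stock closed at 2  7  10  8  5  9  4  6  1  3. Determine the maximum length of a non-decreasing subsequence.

Track the smallest tail for each achievable length (allowing ties):
2 → extends → [2]
7 → extends → [2, 7]
10 → extends → [2, 7, 10]
8 → replaces 10 → [2, 7, 8]
5 → replaces 7 → [2, 5, 8]
9 → extends → [2, 5, 8, 9]
4 → replaces 5 → [2, 4, 8, 9]
6 → replaces 8 → [2, 4, 6, 9]
1 → replaces 2 → [1, 4, 6, 9]
3 → replaces 4 → [1, 3, 6, 9]
Four tails, so the longest non-decreasing subsequence has length 4 (e.g. 2, 7, 8, 9).

4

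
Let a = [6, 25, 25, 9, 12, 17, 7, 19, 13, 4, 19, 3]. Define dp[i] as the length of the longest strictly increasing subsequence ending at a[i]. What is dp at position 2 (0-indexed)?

2

dp[i] = 1 + max{dp[j] : j<i, a[j]<a[i]} (or 1 if no such j):
i:      0  1  2  3  4  5  6  7  8  9 10 11
a[i]:   6 25 25  9 12 17  7 19 13  4 19  3
dp:     1  2  2  2  3  4  2  5  4  1  5  1
At index 2 the value is 2.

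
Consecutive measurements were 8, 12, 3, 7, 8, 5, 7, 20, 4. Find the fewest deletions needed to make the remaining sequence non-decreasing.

Fewest deletions = n − (longest non-decreasing subsequence).
Patience tails:
8 → extends → [8]
12 → extends → [8, 12]
3 → replaces 8 → [3, 12]
7 → replaces 12 → [3, 7]
8 → extends → [3, 7, 8]
5 → replaces 7 → [3, 5, 8]
7 → replaces 8 → [3, 5, 7]
20 → extends → [3, 5, 7, 20]
4 → replaces 5 → [3, 4, 7, 20]
Longest non-decreasing subsequence has length 4, so deletions = 9 − 4 = 5.

5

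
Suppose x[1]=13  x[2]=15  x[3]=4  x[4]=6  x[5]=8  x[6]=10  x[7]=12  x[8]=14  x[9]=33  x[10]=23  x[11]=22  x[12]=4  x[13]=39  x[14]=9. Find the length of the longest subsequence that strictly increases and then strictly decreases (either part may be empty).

inc[i] = longest strictly increasing subsequence ending at i; dec[i] = longest strictly decreasing subsequence starting at i:
i:      1  2  3  4  5  6  7  8  9 10 11 12 13 14
x[i]:  13 15  4  6  8 10 12 14 33 23 22  4 39  9
inc:    1  2  1  2  3  4  5  6  7  7  7  1  8  4
dec:    3  3  1  2  2  2  2  2  4  3  2  1  2  1
Best peak at i=9 (value 33): inc=7, dec=4, length 7+4−1 = 10.

10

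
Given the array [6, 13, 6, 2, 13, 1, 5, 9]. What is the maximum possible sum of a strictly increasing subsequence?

Let S[i] be the best sum of a strictly increasing subsequence ending at i:
i:      1  2  3  4  5  6  7  8
a[i]:   6 13  6  2 13  1  5  9
S:      6 19  6  2 19  1  7 16
Maximum is 19 (e.g. 6 + 13).

19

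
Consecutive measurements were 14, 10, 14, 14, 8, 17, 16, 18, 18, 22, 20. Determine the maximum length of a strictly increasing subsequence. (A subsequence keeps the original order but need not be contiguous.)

5

Track the smallest tail for each achievable length (strict):
14 → extends → [14]
10 → replaces 14 → [10]
14 → extends → [10, 14]
14 → already a tail → [10, 14]
8 → replaces 10 → [8, 14]
17 → extends → [8, 14, 17]
16 → replaces 17 → [8, 14, 16]
18 → extends → [8, 14, 16, 18]
18 → already a tail → [8, 14, 16, 18]
22 → extends → [8, 14, 16, 18, 22]
20 → replaces 22 → [8, 14, 16, 18, 20]
Five tails, so the longest strictly increasing subsequence has length 5 (e.g. 10, 14, 17, 18, 22).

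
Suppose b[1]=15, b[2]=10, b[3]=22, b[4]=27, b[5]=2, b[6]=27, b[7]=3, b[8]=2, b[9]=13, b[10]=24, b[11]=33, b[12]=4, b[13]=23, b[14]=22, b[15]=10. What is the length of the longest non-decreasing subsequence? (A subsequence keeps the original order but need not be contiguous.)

5

Let dp[i] be the length of the longest such subsequence ending at index i:
i:      1  2  3  4  5  6  7  8  9 10 11 12 13 14 15
b[i]:  15 10 22 27  2 27  3  2 13 24 33  4 23 22 10
dp:     1  1  2  3  1  4  2  2  3  4  5  3  4  4  4
Maximum dp value is 5.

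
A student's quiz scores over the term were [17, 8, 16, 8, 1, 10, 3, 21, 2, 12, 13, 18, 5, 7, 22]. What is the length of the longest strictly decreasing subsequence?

5

Negate each value so 'decreasing' becomes 'increasing', then run patience tails on the negated sequence:
-17 → extends → [-17]
-8 → extends → [-17, -8]
-16 → replaces -8 → [-17, -16]
-8 → extends → [-17, -16, -8]
-1 → extends → [-17, -16, -8, -1]
-10 → replaces -8 → [-17, -16, -10, -1]
-3 → replaces -1 → [-17, -16, -10, -3]
-21 → replaces -17 → [-21, -16, -10, -3]
-2 → extends → [-21, -16, -10, -3, -2]
-12 → replaces -10 → [-21, -16, -12, -3, -2]
-13 → replaces -12 → [-21, -16, -13, -3, -2]
-18 → replaces -16 → [-21, -18, -13, -3, -2]
-5 → replaces -3 → [-21, -18, -13, -5, -2]
-7 → replaces -5 → [-21, -18, -13, -7, -2]
-22 → replaces -21 → [-22, -18, -13, -7, -2]
Five tails, so the longest strictly decreasing subsequence of the original has length 5.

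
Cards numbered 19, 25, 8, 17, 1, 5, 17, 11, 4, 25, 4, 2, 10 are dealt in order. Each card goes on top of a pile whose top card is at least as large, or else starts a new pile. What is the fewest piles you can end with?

4

The minimum number of non-increasing subsequences covering a sequence equals the length of its longest strictly increasing subsequence.
LIS length is 4 (e.g. 1, 5, 17, 25), so 4 piles are needed.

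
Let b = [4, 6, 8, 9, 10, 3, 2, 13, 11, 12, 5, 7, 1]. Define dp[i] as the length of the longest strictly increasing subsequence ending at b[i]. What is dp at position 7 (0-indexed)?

6

dp[i] = 1 + max{dp[j] : j<i, b[j]<b[i]} (or 1 if no such j):
i:      0  1  2  3  4  5  6  7  8  9 10 11 12
b[i]:   4  6  8  9 10  3  2 13 11 12  5  7  1
dp:     1  2  3  4  5  1  1  6  6  7  2  3  1
At index 7 the value is 6.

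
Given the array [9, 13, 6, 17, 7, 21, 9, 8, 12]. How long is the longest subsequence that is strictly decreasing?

3

Let dp[i] be the longest strictly decreasing subsequence ending at i:
i:      1  2  3  4  5  6  7  8  9
a[i]:   9 13  6 17  7 21  9  8 12
dp:     1  1  2  1  2  1  2  3  2
Maximum is 3.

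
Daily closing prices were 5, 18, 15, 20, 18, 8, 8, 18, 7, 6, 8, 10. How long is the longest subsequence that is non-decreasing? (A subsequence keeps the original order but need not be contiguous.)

5

Let dp[i] be the length of the longest such subsequence ending at index i:
i:      1  2  3  4  5  6  7  8  9 10 11 12
a[i]:   5 18 15 20 18  8  8 18  7  6  8 10
dp:     1  2  2  3  3  2  3  4  2  2  4  5
Maximum dp value is 5.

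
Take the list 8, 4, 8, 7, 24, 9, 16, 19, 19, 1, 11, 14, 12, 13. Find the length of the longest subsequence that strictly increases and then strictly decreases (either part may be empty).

inc[i] = longest strictly increasing subsequence ending at i; dec[i] = longest strictly decreasing subsequence starting at i:
i:      1  2  3  4  5  6  7  8  9 10 11 12 13 14
a[i]:   8  4  8  7 24  9 16 19 19  1 11 14 12 13
inc:    1  1  2  2  3  3  4  5  5  1  4  5  5  6
dec:    3  2  3  2  4  2  3  3  3  1  1  2  1  1
Best peak at i=8 (value 19): inc=5, dec=3, length 5+3−1 = 7.

7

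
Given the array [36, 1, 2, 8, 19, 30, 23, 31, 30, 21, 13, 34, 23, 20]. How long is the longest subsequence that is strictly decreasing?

5

Negate each value so 'decreasing' becomes 'increasing', then run patience tails on the negated sequence:
-36 → extends → [-36]
-1 → extends → [-36, -1]
-2 → replaces -1 → [-36, -2]
-8 → replaces -2 → [-36, -8]
-19 → replaces -8 → [-36, -19]
-30 → replaces -19 → [-36, -30]
-23 → extends → [-36, -30, -23]
-31 → replaces -30 → [-36, -31, -23]
-30 → replaces -23 → [-36, -31, -30]
-21 → extends → [-36, -31, -30, -21]
-13 → extends → [-36, -31, -30, -21, -13]
-34 → replaces -31 → [-36, -34, -30, -21, -13]
-23 → replaces -21 → [-36, -34, -30, -23, -13]
-20 → replaces -13 → [-36, -34, -30, -23, -20]
Five tails, so the longest strictly decreasing subsequence of the original has length 5.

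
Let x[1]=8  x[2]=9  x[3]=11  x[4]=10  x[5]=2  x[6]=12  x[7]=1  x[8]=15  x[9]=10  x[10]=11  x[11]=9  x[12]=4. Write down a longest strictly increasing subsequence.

8, 9, 11, 12, 15

Patience tails give the LIS length; then backtrack through the dp parents:
8 → extends → [8]
9 → extends → [8, 9]
11 → extends → [8, 9, 11]
10 → replaces 11 → [8, 9, 10]
2 → replaces 8 → [2, 9, 10]
12 → extends → [2, 9, 10, 12]
1 → replaces 2 → [1, 9, 10, 12]
15 → extends → [1, 9, 10, 12, 15]
10 → already a tail → [1, 9, 10, 12, 15]
11 → replaces 12 → [1, 9, 10, 11, 15]
9 → already a tail → [1, 9, 10, 11, 15]
4 → replaces 9 → [1, 4, 10, 11, 15]
Length 5; one witness is 8, 9, 11, 12, 15.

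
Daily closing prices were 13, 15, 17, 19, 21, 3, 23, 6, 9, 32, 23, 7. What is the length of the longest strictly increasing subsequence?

7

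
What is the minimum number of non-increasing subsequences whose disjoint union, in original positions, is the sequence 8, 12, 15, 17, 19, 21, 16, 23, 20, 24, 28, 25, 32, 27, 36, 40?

The minimum number of non-increasing subsequences covering a sequence equals the length of its longest strictly increasing subsequence.
LIS length is 12 (e.g. 8, 12, 15, 17, 19, 21, 23, 24, 28, 32, 36, 40), so 12 piles are needed.

12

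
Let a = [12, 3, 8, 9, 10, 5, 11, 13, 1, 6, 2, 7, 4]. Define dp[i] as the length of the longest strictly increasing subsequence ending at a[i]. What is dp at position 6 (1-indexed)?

2

dp[i] = 1 + max{dp[j] : j<i, a[j]<a[i]} (or 1 if no such j):
i:      1  2  3  4  5  6  7  8  9 10 11 12 13
a[i]:  12  3  8  9 10  5 11 13  1  6  2  7  4
dp:     1  1  2  3  4  2  5  6  1  3  2  4  3
At index 6 the value is 2.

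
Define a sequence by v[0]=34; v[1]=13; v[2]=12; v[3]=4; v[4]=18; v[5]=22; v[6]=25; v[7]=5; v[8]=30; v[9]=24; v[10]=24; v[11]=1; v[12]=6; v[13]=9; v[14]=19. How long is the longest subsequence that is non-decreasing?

Track the smallest tail for each achievable length (allowing ties):
34 → extends → [34]
13 → replaces 34 → [13]
12 → replaces 13 → [12]
4 → replaces 12 → [4]
18 → extends → [4, 18]
22 → extends → [4, 18, 22]
25 → extends → [4, 18, 22, 25]
5 → replaces 18 → [4, 5, 22, 25]
30 → extends → [4, 5, 22, 25, 30]
24 → replaces 25 → [4, 5, 22, 24, 30]
24 → replaces 30 → [4, 5, 22, 24, 24]
1 → replaces 4 → [1, 5, 22, 24, 24]
6 → replaces 22 → [1, 5, 6, 24, 24]
9 → replaces 24 → [1, 5, 6, 9, 24]
19 → replaces 24 → [1, 5, 6, 9, 19]
Five tails, so the longest non-decreasing subsequence has length 5 (e.g. 13, 18, 22, 25, 30).

5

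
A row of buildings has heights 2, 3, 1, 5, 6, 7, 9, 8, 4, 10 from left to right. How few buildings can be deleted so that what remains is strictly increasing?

3

Fewest deletions = n − (longest strictly increasing subsequence).
i:      1  2  3  4  5  6  7  8  9 10
a[i]:   2  3  1  5  6  7  9  8  4 10
dp:     1  2  1  3  4  5  6  6  3  7
max dp = 7, so deletions = 10 − 7 = 3.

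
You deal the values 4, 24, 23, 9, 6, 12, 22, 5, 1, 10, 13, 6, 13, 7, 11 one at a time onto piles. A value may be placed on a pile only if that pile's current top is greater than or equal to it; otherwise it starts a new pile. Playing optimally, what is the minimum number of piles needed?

5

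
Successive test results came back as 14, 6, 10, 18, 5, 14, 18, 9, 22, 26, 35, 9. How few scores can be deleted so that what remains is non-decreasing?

5

Fewest deletions = n − (longest non-decreasing subsequence).
i:      1  2  3  4  5  6  7  8  9 10 11 12
a[i]:  14  6 10 18  5 14 18  9 22 26 35  9
dp:     1  1  2  3  1  3  4  2  5  6  7  3
max dp = 7, so deletions = 12 − 7 = 5.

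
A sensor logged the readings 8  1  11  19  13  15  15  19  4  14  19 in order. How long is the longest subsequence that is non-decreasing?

7

Let dp[i] be the length of the longest such subsequence ending at index i:
i:      1  2  3  4  5  6  7  8  9 10 11
a[i]:   8  1 11 19 13 15 15 19  4 14 19
dp:     1  1  2  3  3  4  5  6  2  4  7
Maximum dp value is 7.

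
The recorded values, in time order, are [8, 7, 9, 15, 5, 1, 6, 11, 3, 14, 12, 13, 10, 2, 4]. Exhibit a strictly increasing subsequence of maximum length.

Patience tails give the LIS length; then backtrack through the dp parents:
8 → extends → [8]
7 → replaces 8 → [7]
9 → extends → [7, 9]
15 → extends → [7, 9, 15]
5 → replaces 7 → [5, 9, 15]
1 → replaces 5 → [1, 9, 15]
6 → replaces 9 → [1, 6, 15]
11 → replaces 15 → [1, 6, 11]
3 → replaces 6 → [1, 3, 11]
14 → extends → [1, 3, 11, 14]
12 → replaces 14 → [1, 3, 11, 12]
13 → extends → [1, 3, 11, 12, 13]
10 → replaces 11 → [1, 3, 10, 12, 13]
2 → replaces 3 → [1, 2, 10, 12, 13]
4 → replaces 10 → [1, 2, 4, 12, 13]
Length 5; one witness is 8, 9, 11, 12, 13.

8, 9, 11, 12, 13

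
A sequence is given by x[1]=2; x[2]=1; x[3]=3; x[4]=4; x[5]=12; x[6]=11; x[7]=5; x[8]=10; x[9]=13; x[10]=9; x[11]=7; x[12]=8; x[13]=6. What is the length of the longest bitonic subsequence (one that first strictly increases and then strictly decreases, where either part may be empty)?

9

inc[i] = longest strictly increasing subsequence ending at i; dec[i] = longest strictly decreasing subsequence starting at i:
i:      1  2  3  4  5  6  7  8  9 10 11 12 13
x[i]:   2  1  3  4 12 11  5 10 13  9  7  8  6
inc:    1  1  2  3  4  4  4  5  6  5  5  6  5
dec:    2  1  1  1  6  5  1  4  4  3  2  2  1
Best peak at i=5 (value 12): inc=4, dec=6, length 4+6−1 = 9.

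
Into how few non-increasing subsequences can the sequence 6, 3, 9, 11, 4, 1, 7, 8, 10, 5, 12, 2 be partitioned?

6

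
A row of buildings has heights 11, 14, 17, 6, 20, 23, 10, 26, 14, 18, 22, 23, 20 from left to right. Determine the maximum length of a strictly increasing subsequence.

6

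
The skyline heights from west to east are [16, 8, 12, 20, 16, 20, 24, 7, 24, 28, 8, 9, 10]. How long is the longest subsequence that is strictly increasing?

6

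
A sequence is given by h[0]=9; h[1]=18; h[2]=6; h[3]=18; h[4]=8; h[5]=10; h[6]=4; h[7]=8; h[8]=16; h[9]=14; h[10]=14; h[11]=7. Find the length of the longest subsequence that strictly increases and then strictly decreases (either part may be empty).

6

inc[i] = longest strictly increasing subsequence ending at i; dec[i] = longest strictly decreasing subsequence starting at i:
i:      0  1  2  3  4  5  6  7  8  9 10 11
h[i]:   9 18  6 18  8 10  4  8 16 14 14  7
inc:    1  2  1  2  2  3  1  2  4  4  4  2
dec:    3  4  2  4  2  3  1  2  3  2  2  1
Best peak at i=8 (value 16): inc=4, dec=3, length 4+3−1 = 6.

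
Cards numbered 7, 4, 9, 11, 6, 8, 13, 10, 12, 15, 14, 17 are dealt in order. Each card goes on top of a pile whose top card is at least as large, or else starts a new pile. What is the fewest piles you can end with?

7

Place each on the leftmost legal pile:
7 → new pile 1 (tops now [7])
4 → pile 1 (tops now [4])
9 → new pile 2 (tops now [4, 9])
11 → new pile 3 (tops now [4, 9, 11])
6 → pile 2 (tops now [4, 6, 11])
8 → pile 3 (tops now [4, 6, 8])
13 → new pile 4 (tops now [4, 6, 8, 13])
10 → pile 4 (tops now [4, 6, 8, 10])
12 → new pile 5 (tops now [4, 6, 8, 10, 12])
15 → new pile 6 (tops now [4, 6, 8, 10, 12, 15])
14 → pile 6 (tops now [4, 6, 8, 10, 12, 14])
17 → new pile 7 (tops now [4, 6, 8, 10, 12, 14, 17])
Seven piles.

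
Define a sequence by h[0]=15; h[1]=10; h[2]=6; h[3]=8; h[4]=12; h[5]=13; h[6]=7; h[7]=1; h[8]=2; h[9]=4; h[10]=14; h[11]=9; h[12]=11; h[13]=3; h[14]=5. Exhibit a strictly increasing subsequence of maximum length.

6, 8, 12, 13, 14

Patience tails give the LIS length; then backtrack through the dp parents:
15 → extends → [15]
10 → replaces 15 → [10]
6 → replaces 10 → [6]
8 → extends → [6, 8]
12 → extends → [6, 8, 12]
13 → extends → [6, 8, 12, 13]
7 → replaces 8 → [6, 7, 12, 13]
1 → replaces 6 → [1, 7, 12, 13]
2 → replaces 7 → [1, 2, 12, 13]
4 → replaces 12 → [1, 2, 4, 13]
14 → extends → [1, 2, 4, 13, 14]
9 → replaces 13 → [1, 2, 4, 9, 14]
11 → replaces 14 → [1, 2, 4, 9, 11]
3 → replaces 4 → [1, 2, 3, 9, 11]
5 → replaces 9 → [1, 2, 3, 5, 11]
Length 5; one witness is 6, 8, 12, 13, 14.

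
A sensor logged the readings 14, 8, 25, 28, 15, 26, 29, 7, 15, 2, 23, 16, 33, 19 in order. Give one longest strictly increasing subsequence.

14, 25, 28, 29, 33

Patience tails give the LIS length; then backtrack through the dp parents:
14 → extends → [14]
8 → replaces 14 → [8]
25 → extends → [8, 25]
28 → extends → [8, 25, 28]
15 → replaces 25 → [8, 15, 28]
26 → replaces 28 → [8, 15, 26]
29 → extends → [8, 15, 26, 29]
7 → replaces 8 → [7, 15, 26, 29]
15 → already a tail → [7, 15, 26, 29]
2 → replaces 7 → [2, 15, 26, 29]
23 → replaces 26 → [2, 15, 23, 29]
16 → replaces 23 → [2, 15, 16, 29]
33 → extends → [2, 15, 16, 29, 33]
19 → replaces 29 → [2, 15, 16, 19, 33]
Length 5; one witness is 14, 25, 28, 29, 33.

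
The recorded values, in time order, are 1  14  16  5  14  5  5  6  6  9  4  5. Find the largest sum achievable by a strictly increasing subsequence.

Let S[i] be the best sum of a strictly increasing subsequence ending at i:
i:      1  2  3  4  5  6  7  8  9 10 11 12
a[i]:   1 14 16  5 14  5  5  6  6  9  4  5
S:      1 15 31  6 20  6  6 12 12 21  5 10
Maximum is 31 (e.g. 1 + 14 + 16).

31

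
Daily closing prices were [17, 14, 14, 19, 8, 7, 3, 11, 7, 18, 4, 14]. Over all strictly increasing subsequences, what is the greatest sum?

37

Let S[i] be the best sum of a strictly increasing subsequence ending at i:
i:      1  2  3  4  5  6  7  8  9 10 11 12
a[i]:  17 14 14 19  8  7  3 11  7 18  4 14
S:     17 14 14 36  8  7  3 19 10 37  7 33
Maximum is 37 (e.g. 8 + 11 + 18).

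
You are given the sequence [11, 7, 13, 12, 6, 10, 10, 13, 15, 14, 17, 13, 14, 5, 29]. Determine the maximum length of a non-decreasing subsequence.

Track the smallest tail for each achievable length (allowing ties):
11 → extends → [11]
7 → replaces 11 → [7]
13 → extends → [7, 13]
12 → replaces 13 → [7, 12]
6 → replaces 7 → [6, 12]
10 → replaces 12 → [6, 10]
10 → extends → [6, 10, 10]
13 → extends → [6, 10, 10, 13]
15 → extends → [6, 10, 10, 13, 15]
14 → replaces 15 → [6, 10, 10, 13, 14]
17 → extends → [6, 10, 10, 13, 14, 17]
13 → replaces 14 → [6, 10, 10, 13, 13, 17]
14 → replaces 17 → [6, 10, 10, 13, 13, 14]
5 → replaces 6 → [5, 10, 10, 13, 13, 14]
29 → extends → [5, 10, 10, 13, 13, 14, 29]
Seven tails, so the longest non-decreasing subsequence has length 7 (e.g. 7, 10, 10, 13, 15, 17, 29).

7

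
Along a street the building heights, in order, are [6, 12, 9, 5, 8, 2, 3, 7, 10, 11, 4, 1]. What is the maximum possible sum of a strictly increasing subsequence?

36

Let S[i] be the best sum of a strictly increasing subsequence ending at i:
i:      1  2  3  4  5  6  7  8  9 10 11 12
a[i]:   6 12  9  5  8  2  3  7 10 11  4  1
S:      6 18 15  5 14  2  5 13 25 36  9  1
Maximum is 36 (e.g. 6 + 9 + 10 + 11).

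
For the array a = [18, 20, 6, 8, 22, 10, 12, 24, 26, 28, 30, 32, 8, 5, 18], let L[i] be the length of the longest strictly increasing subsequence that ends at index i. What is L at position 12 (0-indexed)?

2

dp[i] = 1 + max{dp[j] : j<i, a[j]<a[i]} (or 1 if no such j):
i:      0  1  2  3  4  5  6  7  8  9 10 11 12 13 14
a[i]:  18 20  6  8 22 10 12 24 26 28 30 32  8  5 18
dp:     1  2  1  2  3  3  4  5  6  7  8  9  2  1  5
At index 12 the value is 2.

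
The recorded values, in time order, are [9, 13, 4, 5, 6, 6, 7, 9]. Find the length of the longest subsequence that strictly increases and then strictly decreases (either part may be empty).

5

inc[i] = longest strictly increasing subsequence ending at i; dec[i] = longest strictly decreasing subsequence starting at i:
i:      1  2  3  4  5  6  7  8
a[i]:   9 13  4  5  6  6  7  9
inc:    1  2  1  2  3  3  4  5
dec:    2  2  1  1  1  1  1  1
Best peak at i=8 (value 9): inc=5, dec=1, length 5+1−1 = 5.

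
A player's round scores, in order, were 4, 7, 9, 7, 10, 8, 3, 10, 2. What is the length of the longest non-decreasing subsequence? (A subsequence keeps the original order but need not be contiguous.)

5

Track the smallest tail for each achievable length (allowing ties):
4 → extends → [4]
7 → extends → [4, 7]
9 → extends → [4, 7, 9]
7 → replaces 9 → [4, 7, 7]
10 → extends → [4, 7, 7, 10]
8 → replaces 10 → [4, 7, 7, 8]
3 → replaces 4 → [3, 7, 7, 8]
10 → extends → [3, 7, 7, 8, 10]
2 → replaces 3 → [2, 7, 7, 8, 10]
Five tails, so the longest non-decreasing subsequence has length 5 (e.g. 4, 7, 9, 10, 10).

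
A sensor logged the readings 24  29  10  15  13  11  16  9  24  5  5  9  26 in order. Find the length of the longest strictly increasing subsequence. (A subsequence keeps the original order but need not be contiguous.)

5

Let dp[i] be the length of the longest such subsequence ending at index i:
i:      1  2  3  4  5  6  7  8  9 10 11 12 13
a[i]:  24 29 10 15 13 11 16  9 24  5  5  9 26
dp:     1  2  1  2  2  2  3  1  4  1  1  2  5
Maximum dp value is 5.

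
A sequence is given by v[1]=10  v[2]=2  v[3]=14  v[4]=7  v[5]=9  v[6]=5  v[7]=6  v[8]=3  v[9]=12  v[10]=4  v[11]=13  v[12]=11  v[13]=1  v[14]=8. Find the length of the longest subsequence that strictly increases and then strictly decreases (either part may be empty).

7

inc[i] = longest strictly increasing subsequence ending at i; dec[i] = longest strictly decreasing subsequence starting at i:
i:      1  2  3  4  5  6  7  8  9 10 11 12 13 14
v[i]:  10  2 14  7  9  5  6  3 12  4 13 11  1  8
inc:    1  1  2  2  3  2  3  2  4  3  5  4  1  4
dec:    5  2  5  4  4  3  3  2  3  2  3  2  1  1
Best peak at i=11 (value 13): inc=5, dec=3, length 5+3−1 = 7.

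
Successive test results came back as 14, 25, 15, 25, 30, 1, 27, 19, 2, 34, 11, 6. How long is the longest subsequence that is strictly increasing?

5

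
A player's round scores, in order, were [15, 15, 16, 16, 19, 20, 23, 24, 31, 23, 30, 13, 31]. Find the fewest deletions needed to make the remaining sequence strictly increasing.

Fewest deletions = n − (longest strictly increasing subsequence).
i:      1  2  3  4  5  6  7  8  9 10 11 12 13
a[i]:  15 15 16 16 19 20 23 24 31 23 30 13 31
dp:     1  1  2  2  3  4  5  6  7  5  7  1  8
max dp = 8, so deletions = 13 − 8 = 5.

5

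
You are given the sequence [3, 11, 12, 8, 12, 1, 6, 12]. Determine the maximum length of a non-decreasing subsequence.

5

Track the smallest tail for each achievable length (allowing ties):
3 → extends → [3]
11 → extends → [3, 11]
12 → extends → [3, 11, 12]
8 → replaces 11 → [3, 8, 12]
12 → extends → [3, 8, 12, 12]
1 → replaces 3 → [1, 8, 12, 12]
6 → replaces 8 → [1, 6, 12, 12]
12 → extends → [1, 6, 12, 12, 12]
Five tails, so the longest non-decreasing subsequence has length 5 (e.g. 3, 11, 12, 12, 12).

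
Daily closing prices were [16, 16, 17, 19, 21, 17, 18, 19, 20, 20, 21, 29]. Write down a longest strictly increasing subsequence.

16, 17, 18, 19, 20, 21, 29

Patience tails give the LIS length; then backtrack through the dp parents:
16 → extends → [16]
16 → already a tail → [16]
17 → extends → [16, 17]
19 → extends → [16, 17, 19]
21 → extends → [16, 17, 19, 21]
17 → already a tail → [16, 17, 19, 21]
18 → replaces 19 → [16, 17, 18, 21]
19 → replaces 21 → [16, 17, 18, 19]
20 → extends → [16, 17, 18, 19, 20]
20 → already a tail → [16, 17, 18, 19, 20]
21 → extends → [16, 17, 18, 19, 20, 21]
29 → extends → [16, 17, 18, 19, 20, 21, 29]
Length 7; one witness is 16, 17, 18, 19, 20, 21, 29.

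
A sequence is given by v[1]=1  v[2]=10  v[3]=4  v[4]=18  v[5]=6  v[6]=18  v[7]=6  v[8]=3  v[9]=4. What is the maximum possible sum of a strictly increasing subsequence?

Let S[i] be the best sum of a strictly increasing subsequence ending at i:
i:      1  2  3  4  5  6  7  8  9
v[i]:   1 10  4 18  6 18  6  3  4
S:      1 11  5 29 11 29 11  4  8
Maximum is 29 (e.g. 1 + 10 + 18).

29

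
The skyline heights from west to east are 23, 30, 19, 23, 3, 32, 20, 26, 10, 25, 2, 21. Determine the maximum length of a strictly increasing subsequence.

Let dp[i] be the length of the longest such subsequence ending at index i:
i:      1  2  3  4  5  6  7  8  9 10 11 12
a[i]:  23 30 19 23  3 32 20 26 10 25  2 21
dp:     1  2  1  2  1  3  2  3  2  3  1  3
Maximum dp value is 3.

3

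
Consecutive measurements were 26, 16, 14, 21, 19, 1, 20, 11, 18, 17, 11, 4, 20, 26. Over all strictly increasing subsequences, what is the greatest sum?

Let S[i] be the best sum of a strictly increasing subsequence ending at i:
i:      1  2  3  4  5  6  7  8  9 10 11 12 13 14
a[i]:  26 16 14 21 19  1 20 11 18 17 11  4 20 26
S:     26 16 14 37 35  1 55 12 34 33 12  5 55 81
Maximum is 81 (e.g. 16 + 19 + 20 + 26).

81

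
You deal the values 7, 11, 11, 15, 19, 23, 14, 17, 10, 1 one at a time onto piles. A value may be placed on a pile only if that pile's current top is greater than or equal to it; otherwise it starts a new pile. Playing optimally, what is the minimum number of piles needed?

Place each on the leftmost legal pile:
7 → new pile 1 (tops now [7])
11 → new pile 2 (tops now [7, 11])
11 → pile 2 (tops now [7, 11])
15 → new pile 3 (tops now [7, 11, 15])
19 → new pile 4 (tops now [7, 11, 15, 19])
23 → new pile 5 (tops now [7, 11, 15, 19, 23])
14 → pile 3 (tops now [7, 11, 14, 19, 23])
17 → pile 4 (tops now [7, 11, 14, 17, 23])
10 → pile 2 (tops now [7, 10, 14, 17, 23])
1 → pile 1 (tops now [1, 10, 14, 17, 23])
Five piles.

5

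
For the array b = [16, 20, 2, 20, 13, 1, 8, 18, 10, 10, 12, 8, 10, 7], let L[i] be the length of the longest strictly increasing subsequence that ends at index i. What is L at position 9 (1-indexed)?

dp[i] = 1 + max{dp[j] : j<i, b[j]<b[i]} (or 1 if no such j):
i:      1  2  3  4  5  6  7  8  9 10 11 12 13 14
b[i]:  16 20  2 20 13  1  8 18 10 10 12  8 10  7
dp:     1  2  1  2  2  1  2  3  3  3  4  2  3  2
At index 9 the value is 3.

3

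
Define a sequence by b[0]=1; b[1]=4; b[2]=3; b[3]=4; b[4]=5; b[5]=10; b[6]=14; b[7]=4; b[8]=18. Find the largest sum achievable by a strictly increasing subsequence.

55

Let S[i] be the best sum of a strictly increasing subsequence ending at i:
i:      0  1  2  3  4  5  6  7  8
b[i]:   1  4  3  4  5 10 14  4 18
S:      1  5  4  8 13 23 37  8 55
Maximum is 55 (e.g. 1 + 3 + 4 + 5 + 10 + 14 + 18).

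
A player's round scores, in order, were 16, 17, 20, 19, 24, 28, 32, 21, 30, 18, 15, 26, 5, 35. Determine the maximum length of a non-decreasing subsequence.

7

Track the smallest tail for each achievable length (allowing ties):
16 → extends → [16]
17 → extends → [16, 17]
20 → extends → [16, 17, 20]
19 → replaces 20 → [16, 17, 19]
24 → extends → [16, 17, 19, 24]
28 → extends → [16, 17, 19, 24, 28]
32 → extends → [16, 17, 19, 24, 28, 32]
21 → replaces 24 → [16, 17, 19, 21, 28, 32]
30 → replaces 32 → [16, 17, 19, 21, 28, 30]
18 → replaces 19 → [16, 17, 18, 21, 28, 30]
15 → replaces 16 → [15, 17, 18, 21, 28, 30]
26 → replaces 28 → [15, 17, 18, 21, 26, 30]
5 → replaces 15 → [5, 17, 18, 21, 26, 30]
35 → extends → [5, 17, 18, 21, 26, 30, 35]
Seven tails, so the longest non-decreasing subsequence has length 7 (e.g. 16, 17, 20, 24, 28, 32, 35).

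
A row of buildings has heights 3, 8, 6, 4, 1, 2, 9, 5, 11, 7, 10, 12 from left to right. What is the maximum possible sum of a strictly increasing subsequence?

Let S[i] be the best sum of a strictly increasing subsequence ending at i:
i:      1  2  3  4  5  6  7  8  9 10 11 12
a[i]:   3  8  6  4  1  2  9  5 11  7 10 12
S:      3 11  9  7  1  3 20 12 31 19 30 43
Maximum is 43 (e.g. 3 + 8 + 9 + 11 + 12).

43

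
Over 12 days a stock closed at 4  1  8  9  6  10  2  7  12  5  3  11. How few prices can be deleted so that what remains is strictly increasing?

7

Fewest deletions = n − (longest strictly increasing subsequence).
i:      1  2  3  4  5  6  7  8  9 10 11 12
a[i]:   4  1  8  9  6 10  2  7 12  5  3 11
dp:     1  1  2  3  2  4  2  3  5  3  3  5
max dp = 5, so deletions = 12 − 5 = 7.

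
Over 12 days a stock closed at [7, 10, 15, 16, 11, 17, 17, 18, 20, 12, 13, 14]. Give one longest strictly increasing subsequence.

7, 10, 15, 16, 17, 18, 20

Patience tails give the LIS length; then backtrack through the dp parents:
7 → extends → [7]
10 → extends → [7, 10]
15 → extends → [7, 10, 15]
16 → extends → [7, 10, 15, 16]
11 → replaces 15 → [7, 10, 11, 16]
17 → extends → [7, 10, 11, 16, 17]
17 → already a tail → [7, 10, 11, 16, 17]
18 → extends → [7, 10, 11, 16, 17, 18]
20 → extends → [7, 10, 11, 16, 17, 18, 20]
12 → replaces 16 → [7, 10, 11, 12, 17, 18, 20]
13 → replaces 17 → [7, 10, 11, 12, 13, 18, 20]
14 → replaces 18 → [7, 10, 11, 12, 13, 14, 20]
Length 7; one witness is 7, 10, 15, 16, 17, 18, 20.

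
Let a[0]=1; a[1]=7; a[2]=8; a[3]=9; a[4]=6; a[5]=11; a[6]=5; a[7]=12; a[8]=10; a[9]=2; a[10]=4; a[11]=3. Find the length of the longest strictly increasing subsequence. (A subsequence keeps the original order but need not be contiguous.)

6

Track the smallest tail for each achievable length (strict):
1 → extends → [1]
7 → extends → [1, 7]
8 → extends → [1, 7, 8]
9 → extends → [1, 7, 8, 9]
6 → replaces 7 → [1, 6, 8, 9]
11 → extends → [1, 6, 8, 9, 11]
5 → replaces 6 → [1, 5, 8, 9, 11]
12 → extends → [1, 5, 8, 9, 11, 12]
10 → replaces 11 → [1, 5, 8, 9, 10, 12]
2 → replaces 5 → [1, 2, 8, 9, 10, 12]
4 → replaces 8 → [1, 2, 4, 9, 10, 12]
3 → replaces 4 → [1, 2, 3, 9, 10, 12]
Six tails, so the longest strictly increasing subsequence has length 6 (e.g. 1, 7, 8, 9, 11, 12).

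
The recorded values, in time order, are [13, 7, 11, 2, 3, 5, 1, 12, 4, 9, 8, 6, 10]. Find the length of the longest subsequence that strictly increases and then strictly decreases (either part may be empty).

7

inc[i] = longest strictly increasing subsequence ending at i; dec[i] = longest strictly decreasing subsequence starting at i:
i:      1  2  3  4  5  6  7  8  9 10 11 12 13
a[i]:  13  7 11  2  3  5  1 12  4  9  8  6 10
inc:    1  1  2  1  2  3  1  4  3  4  4  4  5
dec:    5  3  4  2  2  2  1  4  1  3  2  1  1
Best peak at i=8 (value 12): inc=4, dec=4, length 4+4−1 = 7.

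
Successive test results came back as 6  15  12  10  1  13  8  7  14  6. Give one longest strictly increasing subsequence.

Patience tails give the LIS length; then backtrack through the dp parents:
6 → extends → [6]
15 → extends → [6, 15]
12 → replaces 15 → [6, 12]
10 → replaces 12 → [6, 10]
1 → replaces 6 → [1, 10]
13 → extends → [1, 10, 13]
8 → replaces 10 → [1, 8, 13]
7 → replaces 8 → [1, 7, 13]
14 → extends → [1, 7, 13, 14]
6 → replaces 7 → [1, 6, 13, 14]
Length 4; one witness is 6, 12, 13, 14.

6, 12, 13, 14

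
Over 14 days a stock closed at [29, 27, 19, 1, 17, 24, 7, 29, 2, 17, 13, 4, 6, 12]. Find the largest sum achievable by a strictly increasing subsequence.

Let S[i] be the best sum of a strictly increasing subsequence ending at i:
i:      1  2  3  4  5  6  7  8  9 10 11 12 13 14
a[i]:  29 27 19  1 17 24  7 29  2 17 13  4  6 12
S:     29 27 19  1 18 43  8 72  3 25 21  7 13 25
Maximum is 72 (e.g. 19 + 24 + 29).

72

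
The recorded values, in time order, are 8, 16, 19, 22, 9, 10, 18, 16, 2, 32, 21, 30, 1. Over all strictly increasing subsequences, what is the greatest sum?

97

Let S[i] be the best sum of a strictly increasing subsequence ending at i:
i:      1  2  3  4  5  6  7  8  9 10 11 12 13
a[i]:   8 16 19 22  9 10 18 16  2 32 21 30  1
S:      8 24 43 65 17 27 45 43  2 97 66 96  1
Maximum is 97 (e.g. 8 + 16 + 19 + 22 + 32).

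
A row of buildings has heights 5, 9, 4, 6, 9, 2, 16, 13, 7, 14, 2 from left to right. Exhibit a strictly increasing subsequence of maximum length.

Patience tails give the LIS length; then backtrack through the dp parents:
5 → extends → [5]
9 → extends → [5, 9]
4 → replaces 5 → [4, 9]
6 → replaces 9 → [4, 6]
9 → extends → [4, 6, 9]
2 → replaces 4 → [2, 6, 9]
16 → extends → [2, 6, 9, 16]
13 → replaces 16 → [2, 6, 9, 13]
7 → replaces 9 → [2, 6, 7, 13]
14 → extends → [2, 6, 7, 13, 14]
2 → already a tail → [2, 6, 7, 13, 14]
Length 5; one witness is 5, 6, 9, 13, 14.

5, 6, 9, 13, 14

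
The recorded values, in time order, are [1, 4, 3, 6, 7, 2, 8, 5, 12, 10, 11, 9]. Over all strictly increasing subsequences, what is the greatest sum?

47

Let S[i] be the best sum of a strictly increasing subsequence ending at i:
i:      1  2  3  4  5  6  7  8  9 10 11 12
a[i]:   1  4  3  6  7  2  8  5 12 10 11  9
S:      1  5  4 11 18  3 26 10 38 36 47 35
Maximum is 47 (e.g. 1 + 4 + 6 + 7 + 8 + 10 + 11).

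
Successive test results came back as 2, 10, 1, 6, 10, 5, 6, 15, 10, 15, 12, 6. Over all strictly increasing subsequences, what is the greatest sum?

Let S[i] be the best sum of a strictly increasing subsequence ending at i:
i:      1  2  3  4  5  6  7  8  9 10 11 12
a[i]:   2 10  1  6 10  5  6 15 10 15 12  6
S:      2 12  1  8 18  7 13 33 23 38 35 13
Maximum is 38 (e.g. 2 + 5 + 6 + 10 + 15).

38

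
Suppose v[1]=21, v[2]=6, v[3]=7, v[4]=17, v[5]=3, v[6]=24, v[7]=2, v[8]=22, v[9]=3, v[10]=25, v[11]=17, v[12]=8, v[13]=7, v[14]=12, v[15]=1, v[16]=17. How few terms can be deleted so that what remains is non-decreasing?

11

Fewest deletions = n − (longest non-decreasing subsequence).
Patience tails:
21 → extends → [21]
6 → replaces 21 → [6]
7 → extends → [6, 7]
17 → extends → [6, 7, 17]
3 → replaces 6 → [3, 7, 17]
24 → extends → [3, 7, 17, 24]
2 → replaces 3 → [2, 7, 17, 24]
22 → replaces 24 → [2, 7, 17, 22]
3 → replaces 7 → [2, 3, 17, 22]
25 → extends → [2, 3, 17, 22, 25]
17 → replaces 22 → [2, 3, 17, 17, 25]
8 → replaces 17 → [2, 3, 8, 17, 25]
7 → replaces 8 → [2, 3, 7, 17, 25]
12 → replaces 17 → [2, 3, 7, 12, 25]
1 → replaces 2 → [1, 3, 7, 12, 25]
17 → replaces 25 → [1, 3, 7, 12, 17]
Longest non-decreasing subsequence has length 5, so deletions = 16 − 5 = 11.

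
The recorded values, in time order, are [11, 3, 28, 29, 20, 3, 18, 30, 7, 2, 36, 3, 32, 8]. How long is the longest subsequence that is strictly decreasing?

Negate each value so 'decreasing' becomes 'increasing', then run patience tails on the negated sequence:
-11 → extends → [-11]
-3 → extends → [-11, -3]
-28 → replaces -11 → [-28, -3]
-29 → replaces -28 → [-29, -3]
-20 → replaces -3 → [-29, -20]
-3 → extends → [-29, -20, -3]
-18 → replaces -3 → [-29, -20, -18]
-30 → replaces -29 → [-30, -20, -18]
-7 → extends → [-30, -20, -18, -7]
-2 → extends → [-30, -20, -18, -7, -2]
-36 → replaces -30 → [-36, -20, -18, -7, -2]
-3 → replaces -2 → [-36, -20, -18, -7, -3]
-32 → replaces -20 → [-36, -32, -18, -7, -3]
-8 → replaces -7 → [-36, -32, -18, -8, -3]
Five tails, so the longest strictly decreasing subsequence of the original has length 5.

5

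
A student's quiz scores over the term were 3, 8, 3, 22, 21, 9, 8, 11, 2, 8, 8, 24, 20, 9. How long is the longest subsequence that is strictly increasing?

5

Track the smallest tail for each achievable length (strict):
3 → extends → [3]
8 → extends → [3, 8]
3 → already a tail → [3, 8]
22 → extends → [3, 8, 22]
21 → replaces 22 → [3, 8, 21]
9 → replaces 21 → [3, 8, 9]
8 → already a tail → [3, 8, 9]
11 → extends → [3, 8, 9, 11]
2 → replaces 3 → [2, 8, 9, 11]
8 → already a tail → [2, 8, 9, 11]
8 → already a tail → [2, 8, 9, 11]
24 → extends → [2, 8, 9, 11, 24]
20 → replaces 24 → [2, 8, 9, 11, 20]
9 → already a tail → [2, 8, 9, 11, 20]
Five tails, so the longest strictly increasing subsequence has length 5 (e.g. 3, 8, 9, 11, 24).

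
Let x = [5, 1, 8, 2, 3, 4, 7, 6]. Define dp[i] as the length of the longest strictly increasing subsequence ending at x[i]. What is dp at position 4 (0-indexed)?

3

dp[i] = 1 + max{dp[j] : j<i, x[j]<x[i]} (or 1 if no such j):
i:     0 1 2 3 4 5 6 7
x[i]:  5 1 8 2 3 4 7 6
dp:    1 1 2 2 3 4 5 5
At index 4 the value is 3.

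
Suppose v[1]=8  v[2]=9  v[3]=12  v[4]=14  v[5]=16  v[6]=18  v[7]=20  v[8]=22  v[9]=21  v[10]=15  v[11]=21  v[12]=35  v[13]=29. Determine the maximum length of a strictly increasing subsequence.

9

Track the smallest tail for each achievable length (strict):
8 → extends → [8]
9 → extends → [8, 9]
12 → extends → [8, 9, 12]
14 → extends → [8, 9, 12, 14]
16 → extends → [8, 9, 12, 14, 16]
18 → extends → [8, 9, 12, 14, 16, 18]
20 → extends → [8, 9, 12, 14, 16, 18, 20]
22 → extends → [8, 9, 12, 14, 16, 18, 20, 22]
21 → replaces 22 → [8, 9, 12, 14, 16, 18, 20, 21]
15 → replaces 16 → [8, 9, 12, 14, 15, 18, 20, 21]
21 → already a tail → [8, 9, 12, 14, 15, 18, 20, 21]
35 → extends → [8, 9, 12, 14, 15, 18, 20, 21, 35]
29 → replaces 35 → [8, 9, 12, 14, 15, 18, 20, 21, 29]
Nine tails, so the longest strictly increasing subsequence has length 9 (e.g. 8, 9, 12, 14, 16, 18, 20, 22, 35).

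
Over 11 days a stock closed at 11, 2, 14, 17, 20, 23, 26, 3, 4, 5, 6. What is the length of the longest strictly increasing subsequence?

6

Track the smallest tail for each achievable length (strict):
11 → extends → [11]
2 → replaces 11 → [2]
14 → extends → [2, 14]
17 → extends → [2, 14, 17]
20 → extends → [2, 14, 17, 20]
23 → extends → [2, 14, 17, 20, 23]
26 → extends → [2, 14, 17, 20, 23, 26]
3 → replaces 14 → [2, 3, 17, 20, 23, 26]
4 → replaces 17 → [2, 3, 4, 20, 23, 26]
5 → replaces 20 → [2, 3, 4, 5, 23, 26]
6 → replaces 23 → [2, 3, 4, 5, 6, 26]
Six tails, so the longest strictly increasing subsequence has length 6 (e.g. 11, 14, 17, 20, 23, 26).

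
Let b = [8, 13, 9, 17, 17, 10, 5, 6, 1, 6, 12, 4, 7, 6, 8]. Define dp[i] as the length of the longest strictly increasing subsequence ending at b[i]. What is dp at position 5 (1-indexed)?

3

dp[i] = 1 + max{dp[j] : j<i, b[j]<b[i]} (or 1 if no such j):
i:      1  2  3  4  5  6  7  8  9 10 11 12 13 14 15
b[i]:   8 13  9 17 17 10  5  6  1  6 12  4  7  6  8
dp:     1  2  2  3  3  3  1  2  1  2  4  2  3  3  4
At index 5 the value is 3.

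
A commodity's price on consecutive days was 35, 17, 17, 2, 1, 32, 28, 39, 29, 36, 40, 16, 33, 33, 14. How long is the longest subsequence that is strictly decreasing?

5

Let dp[i] be the longest strictly decreasing subsequence ending at i:
i:      1  2  3  4  5  6  7  8  9 10 11 12 13 14 15
a[i]:  35 17 17  2  1 32 28 39 29 36 40 16 33 33 14
dp:     1  2  2  3  4  2  3  1  3  2  1  4  3  3  5
Maximum is 5.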